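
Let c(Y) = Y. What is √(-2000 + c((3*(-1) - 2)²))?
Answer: 5*I*√79 ≈ 44.441*I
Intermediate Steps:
√(-2000 + c((3*(-1) - 2)²)) = √(-2000 + (3*(-1) - 2)²) = √(-2000 + (-3 - 2)²) = √(-2000 + (-5)²) = √(-2000 + 25) = √(-1975) = 5*I*√79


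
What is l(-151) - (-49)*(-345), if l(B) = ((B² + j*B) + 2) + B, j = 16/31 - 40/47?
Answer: 8447067/1457 ≈ 5797.6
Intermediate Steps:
j = -488/1457 (j = 16*(1/31) - 40*1/47 = 16/31 - 40/47 = -488/1457 ≈ -0.33493)
l(B) = 2 + B² + 969*B/1457 (l(B) = ((B² - 488*B/1457) + 2) + B = (2 + B² - 488*B/1457) + B = 2 + B² + 969*B/1457)
l(-151) - (-49)*(-345) = (2 + (-151)² + (969/1457)*(-151)) - (-49)*(-345) = (2 + 22801 - 146319/1457) - 1*16905 = 33077652/1457 - 16905 = 8447067/1457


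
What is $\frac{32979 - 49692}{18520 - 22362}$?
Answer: $\frac{16713}{3842} \approx 4.3501$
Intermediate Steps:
$\frac{32979 - 49692}{18520 - 22362} = - \frac{16713}{-3842} = \left(-16713\right) \left(- \frac{1}{3842}\right) = \frac{16713}{3842}$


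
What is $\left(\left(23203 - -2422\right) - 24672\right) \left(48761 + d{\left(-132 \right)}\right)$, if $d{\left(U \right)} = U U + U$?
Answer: $62948509$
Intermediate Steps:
$d{\left(U \right)} = U + U^{2}$ ($d{\left(U \right)} = U^{2} + U = U + U^{2}$)
$\left(\left(23203 - -2422\right) - 24672\right) \left(48761 + d{\left(-132 \right)}\right) = \left(\left(23203 - -2422\right) - 24672\right) \left(48761 - 132 \left(1 - 132\right)\right) = \left(\left(23203 + 2422\right) - 24672\right) \left(48761 - -17292\right) = \left(25625 - 24672\right) \left(48761 + 17292\right) = 953 \cdot 66053 = 62948509$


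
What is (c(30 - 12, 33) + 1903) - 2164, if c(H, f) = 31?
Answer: -230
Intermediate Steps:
(c(30 - 12, 33) + 1903) - 2164 = (31 + 1903) - 2164 = 1934 - 2164 = -230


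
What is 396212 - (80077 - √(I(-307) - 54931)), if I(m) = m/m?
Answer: 316135 + I*√54930 ≈ 3.1614e+5 + 234.37*I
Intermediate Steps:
I(m) = 1
396212 - (80077 - √(I(-307) - 54931)) = 396212 - (80077 - √(1 - 54931)) = 396212 - (80077 - √(-54930)) = 396212 - (80077 - I*√54930) = 396212 + (-80077 + I*√54930) = 316135 + I*√54930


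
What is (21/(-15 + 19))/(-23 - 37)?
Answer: -7/80 ≈ -0.087500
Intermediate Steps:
(21/(-15 + 19))/(-23 - 37) = (21/4)/(-60) = (21*(¼))*(-1/60) = (21/4)*(-1/60) = -7/80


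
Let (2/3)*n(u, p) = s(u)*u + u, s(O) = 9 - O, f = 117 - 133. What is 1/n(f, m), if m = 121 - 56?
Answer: -1/624 ≈ -0.0016026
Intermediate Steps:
f = -16
m = 65
n(u, p) = 3*u/2 + 3*u*(9 - u)/2 (n(u, p) = 3*((9 - u)*u + u)/2 = 3*(u*(9 - u) + u)/2 = 3*(u + u*(9 - u))/2 = 3*u/2 + 3*u*(9 - u)/2)
1/n(f, m) = 1/((3/2)*(-16)*(10 - 1*(-16))) = 1/((3/2)*(-16)*(10 + 16)) = 1/((3/2)*(-16)*26) = 1/(-624) = -1/624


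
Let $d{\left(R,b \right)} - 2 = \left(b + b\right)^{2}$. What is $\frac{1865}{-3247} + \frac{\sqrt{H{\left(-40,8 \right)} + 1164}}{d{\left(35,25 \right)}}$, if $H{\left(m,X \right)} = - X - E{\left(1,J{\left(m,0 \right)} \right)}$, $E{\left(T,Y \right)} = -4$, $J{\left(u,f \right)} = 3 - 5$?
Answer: $- \frac{1865}{3247} + \frac{\sqrt{290}}{1251} \approx -0.56076$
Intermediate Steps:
$d{\left(R,b \right)} = 2 + 4 b^{2}$ ($d{\left(R,b \right)} = 2 + \left(b + b\right)^{2} = 2 + \left(2 b\right)^{2} = 2 + 4 b^{2}$)
$J{\left(u,f \right)} = -2$ ($J{\left(u,f \right)} = 3 - 5 = -2$)
$H{\left(m,X \right)} = 4 - X$ ($H{\left(m,X \right)} = - X - -4 = - X + 4 = 4 - X$)
$\frac{1865}{-3247} + \frac{\sqrt{H{\left(-40,8 \right)} + 1164}}{d{\left(35,25 \right)}} = \frac{1865}{-3247} + \frac{\sqrt{\left(4 - 8\right) + 1164}}{2 + 4 \cdot 25^{2}} = 1865 \left(- \frac{1}{3247}\right) + \frac{\sqrt{\left(4 - 8\right) + 1164}}{2 + 4 \cdot 625} = - \frac{1865}{3247} + \frac{\sqrt{-4 + 1164}}{2 + 2500} = - \frac{1865}{3247} + \frac{\sqrt{1160}}{2502} = - \frac{1865}{3247} + 2 \sqrt{290} \cdot \frac{1}{2502} = - \frac{1865}{3247} + \frac{\sqrt{290}}{1251}$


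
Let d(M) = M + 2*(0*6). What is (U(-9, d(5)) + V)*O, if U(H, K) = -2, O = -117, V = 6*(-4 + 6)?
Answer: -1170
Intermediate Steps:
d(M) = M (d(M) = M + 2*0 = M + 0 = M)
V = 12 (V = 6*2 = 12)
(U(-9, d(5)) + V)*O = (-2 + 12)*(-117) = 10*(-117) = -1170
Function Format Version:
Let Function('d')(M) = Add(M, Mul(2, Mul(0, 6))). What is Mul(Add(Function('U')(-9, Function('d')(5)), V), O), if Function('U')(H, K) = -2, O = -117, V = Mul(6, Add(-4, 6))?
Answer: -1170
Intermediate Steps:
Function('d')(M) = M (Function('d')(M) = Add(M, Mul(2, 0)) = Add(M, 0) = M)
V = 12 (V = Mul(6, 2) = 12)
Mul(Add(Function('U')(-9, Function('d')(5)), V), O) = Mul(Add(-2, 12), -117) = Mul(10, -117) = -1170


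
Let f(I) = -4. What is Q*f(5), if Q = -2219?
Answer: 8876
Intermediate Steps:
Q*f(5) = -2219*(-4) = 8876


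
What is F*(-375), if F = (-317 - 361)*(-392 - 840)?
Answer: -313236000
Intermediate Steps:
F = 835296 (F = -678*(-1232) = 835296)
F*(-375) = 835296*(-375) = -313236000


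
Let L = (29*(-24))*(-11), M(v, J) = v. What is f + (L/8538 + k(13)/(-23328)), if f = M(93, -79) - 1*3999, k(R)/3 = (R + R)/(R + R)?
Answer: -43210937935/11065248 ≈ -3905.1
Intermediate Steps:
k(R) = 3 (k(R) = 3*((R + R)/(R + R)) = 3*((2*R)/((2*R))) = 3*((2*R)*(1/(2*R))) = 3*1 = 3)
L = 7656 (L = -696*(-11) = 7656)
f = -3906 (f = 93 - 1*3999 = 93 - 3999 = -3906)
f + (L/8538 + k(13)/(-23328)) = -3906 + (7656/8538 + 3/(-23328)) = -3906 + (7656*(1/8538) + 3*(-1/23328)) = -3906 + (1276/1423 - 1/7776) = -3906 + 9920753/11065248 = -43210937935/11065248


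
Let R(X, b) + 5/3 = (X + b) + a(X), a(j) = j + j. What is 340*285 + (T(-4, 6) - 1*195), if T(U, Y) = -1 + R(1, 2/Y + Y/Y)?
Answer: 290120/3 ≈ 96707.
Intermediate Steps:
a(j) = 2*j
R(X, b) = -5/3 + b + 3*X (R(X, b) = -5/3 + ((X + b) + 2*X) = -5/3 + (b + 3*X) = -5/3 + b + 3*X)
T(U, Y) = 4/3 + 2/Y (T(U, Y) = -1 + (-5/3 + (2/Y + Y/Y) + 3*1) = -1 + (-5/3 + (2/Y + 1) + 3) = -1 + (-5/3 + (1 + 2/Y) + 3) = -1 + (7/3 + 2/Y) = 4/3 + 2/Y)
340*285 + (T(-4, 6) - 1*195) = 340*285 + ((4/3 + 2/6) - 1*195) = 96900 + ((4/3 + 2*(⅙)) - 195) = 96900 + ((4/3 + ⅓) - 195) = 96900 + (5/3 - 195) = 96900 - 580/3 = 290120/3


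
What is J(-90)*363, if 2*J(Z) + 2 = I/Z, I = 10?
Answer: -2299/6 ≈ -383.17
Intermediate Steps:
J(Z) = -1 + 5/Z (J(Z) = -1 + (10/Z)/2 = -1 + 5/Z)
J(-90)*363 = ((5 - 1*(-90))/(-90))*363 = -(5 + 90)/90*363 = -1/90*95*363 = -19/18*363 = -2299/6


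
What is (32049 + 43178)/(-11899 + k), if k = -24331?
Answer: -75227/36230 ≈ -2.0764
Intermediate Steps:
(32049 + 43178)/(-11899 + k) = (32049 + 43178)/(-11899 - 24331) = 75227/(-36230) = 75227*(-1/36230) = -75227/36230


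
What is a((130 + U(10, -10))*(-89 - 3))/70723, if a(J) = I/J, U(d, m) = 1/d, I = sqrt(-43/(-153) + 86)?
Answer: -5*sqrt(224417)/215856921558 ≈ -1.0973e-8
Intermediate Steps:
I = sqrt(224417)/51 (I = sqrt(-43*(-1/153) + 86) = sqrt(43/153 + 86) = sqrt(13201/153) = sqrt(224417)/51 ≈ 9.2888)
a(J) = sqrt(224417)/(51*J) (a(J) = (sqrt(224417)/51)/J = sqrt(224417)/(51*J))
a((130 + U(10, -10))*(-89 - 3))/70723 = (sqrt(224417)/(51*(((130 + 1/10)*(-89 - 3)))))/70723 = (sqrt(224417)/(51*(((130 + 1/10)*(-92)))))*(1/70723) = (sqrt(224417)/(51*(((1301/10)*(-92)))))*(1/70723) = (sqrt(224417)/(51*(-59846/5)))*(1/70723) = ((1/51)*sqrt(224417)*(-5/59846))*(1/70723) = -5*sqrt(224417)/3052146*(1/70723) = -5*sqrt(224417)/215856921558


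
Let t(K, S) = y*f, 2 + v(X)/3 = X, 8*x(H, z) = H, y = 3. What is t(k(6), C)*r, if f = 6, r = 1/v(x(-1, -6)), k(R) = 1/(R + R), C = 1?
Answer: -48/17 ≈ -2.8235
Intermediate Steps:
x(H, z) = H/8
v(X) = -6 + 3*X
k(R) = 1/(2*R)
r = -8/51 (r = 1/(-6 + 3*((⅛)*(-1))) = 1/(-6 + 3*(-⅛)) = 1/(-6 - 3/8) = 1/(-51/8) = -8/51 ≈ -0.15686)
t(K, S) = 18 (t(K, S) = 3*6 = 18)
t(k(6), C)*r = 18*(-8/51) = -48/17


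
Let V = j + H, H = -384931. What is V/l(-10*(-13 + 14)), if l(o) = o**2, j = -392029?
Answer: -38848/5 ≈ -7769.6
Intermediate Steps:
V = -776960 (V = -392029 - 384931 = -776960)
V/l(-10*(-13 + 14)) = -776960*1/(100*(-13 + 14)**2) = -776960/((-10*1)**2) = -776960/((-10)**2) = -776960/100 = -776960*1/100 = -38848/5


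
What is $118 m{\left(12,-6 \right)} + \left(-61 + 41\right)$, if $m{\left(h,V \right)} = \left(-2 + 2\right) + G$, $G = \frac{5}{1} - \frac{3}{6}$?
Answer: $511$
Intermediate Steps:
$G = \frac{9}{2}$ ($G = 5 \cdot 1 - \frac{1}{2} = 5 - \frac{1}{2} = \frac{9}{2} \approx 4.5$)
$m{\left(h,V \right)} = \frac{9}{2}$ ($m{\left(h,V \right)} = \left(-2 + 2\right) + \frac{9}{2} = 0 + \frac{9}{2} = \frac{9}{2}$)
$118 m{\left(12,-6 \right)} + \left(-61 + 41\right) = 118 \cdot \frac{9}{2} + \left(-61 + 41\right) = 531 - 20 = 511$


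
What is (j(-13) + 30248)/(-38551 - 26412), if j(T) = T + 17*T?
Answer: -30014/64963 ≈ -0.46202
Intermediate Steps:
j(T) = 18*T
(j(-13) + 30248)/(-38551 - 26412) = (18*(-13) + 30248)/(-38551 - 26412) = (-234 + 30248)/(-64963) = 30014*(-1/64963) = -30014/64963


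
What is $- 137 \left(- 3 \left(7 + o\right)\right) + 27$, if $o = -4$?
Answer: $1260$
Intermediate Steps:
$- 137 \left(- 3 \left(7 + o\right)\right) + 27 = - 137 \left(- 3 \left(7 - 4\right)\right) + 27 = - 137 \left(\left(-3\right) 3\right) + 27 = \left(-137\right) \left(-9\right) + 27 = 1233 + 27 = 1260$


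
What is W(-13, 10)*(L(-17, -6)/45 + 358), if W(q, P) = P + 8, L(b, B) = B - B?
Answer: 6444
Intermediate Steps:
L(b, B) = 0
W(q, P) = 8 + P
W(-13, 10)*(L(-17, -6)/45 + 358) = (8 + 10)*(0/45 + 358) = 18*(0*(1/45) + 358) = 18*(0 + 358) = 18*358 = 6444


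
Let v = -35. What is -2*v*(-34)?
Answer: -2380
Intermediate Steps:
-2*v*(-34) = -2*(-35)*(-34) = 70*(-34) = -2380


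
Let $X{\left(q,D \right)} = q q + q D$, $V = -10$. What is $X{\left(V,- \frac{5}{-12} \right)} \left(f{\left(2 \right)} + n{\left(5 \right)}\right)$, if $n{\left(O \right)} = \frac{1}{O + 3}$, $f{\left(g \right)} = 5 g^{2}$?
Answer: $\frac{92575}{48} \approx 1928.6$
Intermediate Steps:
$n{\left(O \right)} = \frac{1}{3 + O}$
$X{\left(q,D \right)} = q^{2} + D q$
$X{\left(V,- \frac{5}{-12} \right)} \left(f{\left(2 \right)} + n{\left(5 \right)}\right) = - 10 \left(- \frac{5}{-12} - 10\right) \left(5 \cdot 2^{2} + \frac{1}{3 + 5}\right) = - 10 \left(\left(-5\right) \left(- \frac{1}{12}\right) - 10\right) \left(5 \cdot 4 + \frac{1}{8}\right) = - 10 \left(\frac{5}{12} - 10\right) \left(20 + \frac{1}{8}\right) = \left(-10\right) \left(- \frac{115}{12}\right) \frac{161}{8} = \frac{575}{6} \cdot \frac{161}{8} = \frac{92575}{48}$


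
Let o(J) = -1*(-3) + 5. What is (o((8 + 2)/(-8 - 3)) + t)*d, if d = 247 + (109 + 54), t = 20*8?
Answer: 68880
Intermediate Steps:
o(J) = 8 (o(J) = 3 + 5 = 8)
t = 160
d = 410 (d = 247 + 163 = 410)
(o((8 + 2)/(-8 - 3)) + t)*d = (8 + 160)*410 = 168*410 = 68880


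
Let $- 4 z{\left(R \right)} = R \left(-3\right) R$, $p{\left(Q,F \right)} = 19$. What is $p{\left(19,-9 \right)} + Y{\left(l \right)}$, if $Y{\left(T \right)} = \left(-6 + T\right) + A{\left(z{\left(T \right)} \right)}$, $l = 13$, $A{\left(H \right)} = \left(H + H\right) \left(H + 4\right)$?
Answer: $\frac{265369}{8} \approx 33171.0$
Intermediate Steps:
$z{\left(R \right)} = \frac{3 R^{2}}{4}$ ($z{\left(R \right)} = - \frac{R \left(-3\right) R}{4} = - \frac{- 3 R R}{4} = - \frac{\left(-3\right) R^{2}}{4} = \frac{3 R^{2}}{4}$)
$A{\left(H \right)} = 2 H \left(4 + H\right)$
$Y{\left(T \right)} = -6 + T + \frac{3 T^{2} \left(4 + \frac{3 T^{2}}{4}\right)}{2}$ ($Y{\left(T \right)} = \left(-6 + T\right) + 2 \frac{3 T^{2}}{4} \left(4 + \frac{3 T^{2}}{4}\right) = \left(-6 + T\right) + \frac{3 T^{2} \left(4 + \frac{3 T^{2}}{4}\right)}{2} = -6 + T + \frac{3 T^{2} \left(4 + \frac{3 T^{2}}{4}\right)}{2}$)
$p{\left(19,-9 \right)} + Y{\left(l \right)} = 19 + \left(-6 + 13 + 6 \cdot 13^{2} + \frac{9 \cdot 13^{4}}{8}\right) = 19 + \left(-6 + 13 + 6 \cdot 169 + \frac{9}{8} \cdot 28561\right) = 19 + \left(-6 + 13 + 1014 + \frac{257049}{8}\right) = 19 + \frac{265217}{8} = \frac{265369}{8}$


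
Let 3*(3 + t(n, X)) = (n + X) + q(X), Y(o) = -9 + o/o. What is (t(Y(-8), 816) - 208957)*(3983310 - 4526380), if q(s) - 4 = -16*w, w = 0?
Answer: 339998748760/3 ≈ 1.1333e+11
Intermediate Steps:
q(s) = 4 (q(s) = 4 - 16*0 = 4 + 0 = 4)
Y(o) = -8 (Y(o) = -9 + 1 = -8)
t(n, X) = -5/3 + X/3 + n/3 (t(n, X) = -3 + ((n + X) + 4)/3 = -3 + ((X + n) + 4)/3 = -3 + (4 + X + n)/3 = -3 + (4/3 + X/3 + n/3) = -5/3 + X/3 + n/3)
(t(Y(-8), 816) - 208957)*(3983310 - 4526380) = ((-5/3 + (⅓)*816 + (⅓)*(-8)) - 208957)*(3983310 - 4526380) = ((-5/3 + 272 - 8/3) - 208957)*(-543070) = (803/3 - 208957)*(-543070) = -626068/3*(-543070) = 339998748760/3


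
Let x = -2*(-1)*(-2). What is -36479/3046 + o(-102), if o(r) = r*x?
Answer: 1206289/3046 ≈ 396.02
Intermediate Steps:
x = -4 (x = 2*(-2) = -4)
o(r) = -4*r (o(r) = r*(-4) = -4*r)
-36479/3046 + o(-102) = -36479/3046 - 4*(-102) = -36479*1/3046 + 408 = -36479/3046 + 408 = 1206289/3046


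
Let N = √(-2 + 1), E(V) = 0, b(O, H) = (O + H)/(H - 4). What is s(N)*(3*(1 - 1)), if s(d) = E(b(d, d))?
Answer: 0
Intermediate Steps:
b(O, H) = (H + O)/(-4 + H)
N = I (N = √(-1) = I ≈ 1.0*I)
s(d) = 0
s(N)*(3*(1 - 1)) = 0*(3*(1 - 1)) = 0*(3*0) = 0*0 = 0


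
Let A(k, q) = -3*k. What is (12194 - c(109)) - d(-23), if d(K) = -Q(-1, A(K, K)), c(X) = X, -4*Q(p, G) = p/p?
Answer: 48339/4 ≈ 12085.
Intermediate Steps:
Q(p, G) = -¼ (Q(p, G) = -p/(4*p) = -¼*1 = -¼)
d(K) = ¼ (d(K) = -1*(-¼) = ¼)
(12194 - c(109)) - d(-23) = (12194 - 1*109) - 1*¼ = (12194 - 109) - ¼ = 12085 - ¼ = 48339/4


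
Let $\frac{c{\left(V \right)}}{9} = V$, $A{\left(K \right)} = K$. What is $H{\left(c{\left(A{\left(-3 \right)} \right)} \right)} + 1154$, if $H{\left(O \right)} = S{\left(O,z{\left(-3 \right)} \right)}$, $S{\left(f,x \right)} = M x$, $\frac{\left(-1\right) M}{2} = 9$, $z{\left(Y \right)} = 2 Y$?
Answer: $1262$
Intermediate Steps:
$c{\left(V \right)} = 9 V$
$M = -18$ ($M = \left(-2\right) 9 = -18$)
$S{\left(f,x \right)} = - 18 x$
$H{\left(O \right)} = 108$ ($H{\left(O \right)} = - 18 \cdot 2 \left(-3\right) = \left(-18\right) \left(-6\right) = 108$)
$H{\left(c{\left(A{\left(-3 \right)} \right)} \right)} + 1154 = 108 + 1154 = 1262$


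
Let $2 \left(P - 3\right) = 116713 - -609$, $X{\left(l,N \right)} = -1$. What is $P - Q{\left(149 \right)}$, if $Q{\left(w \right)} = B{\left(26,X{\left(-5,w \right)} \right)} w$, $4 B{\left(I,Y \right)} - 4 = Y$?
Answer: $\frac{234209}{4} \approx 58552.0$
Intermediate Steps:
$B{\left(I,Y \right)} = 1 + \frac{Y}{4}$
$Q{\left(w \right)} = \frac{3 w}{4}$ ($Q{\left(w \right)} = \left(1 + \frac{1}{4} \left(-1\right)\right) w = \left(1 - \frac{1}{4}\right) w = \frac{3 w}{4}$)
$P = 58664$ ($P = 3 + \frac{116713 - -609}{2} = 3 + \frac{116713 + 609}{2} = 3 + \frac{1}{2} \cdot 117322 = 3 + 58661 = 58664$)
$P - Q{\left(149 \right)} = 58664 - \frac{3}{4} \cdot 149 = 58664 - \frac{447}{4} = \frac{234209}{4}$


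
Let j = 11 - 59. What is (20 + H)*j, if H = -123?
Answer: 4944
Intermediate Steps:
j = -48
(20 + H)*j = (20 - 123)*(-48) = -103*(-48) = 4944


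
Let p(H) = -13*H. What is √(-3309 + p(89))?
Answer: I*√4466 ≈ 66.828*I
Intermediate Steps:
√(-3309 + p(89)) = √(-3309 - 13*89) = √(-3309 - 1157) = √(-4466) = I*√4466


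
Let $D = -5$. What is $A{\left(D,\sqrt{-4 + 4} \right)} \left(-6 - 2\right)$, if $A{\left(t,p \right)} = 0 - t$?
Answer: $-40$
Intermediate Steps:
$A{\left(t,p \right)} = - t$
$A{\left(D,\sqrt{-4 + 4} \right)} \left(-6 - 2\right) = \left(-1\right) \left(-5\right) \left(-6 - 2\right) = 5 \left(-8\right) = -40$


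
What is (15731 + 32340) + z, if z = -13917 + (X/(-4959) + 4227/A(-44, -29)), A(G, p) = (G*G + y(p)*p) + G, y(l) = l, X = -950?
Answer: 8121244033/237771 ≈ 34156.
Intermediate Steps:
A(G, p) = G + G**2 + p**2 (A(G, p) = (G*G + p*p) + G = (G**2 + p**2) + G = G + G**2 + p**2)
z = -3308645708/237771 (z = -13917 + (-950/(-4959) + 4227/(-44 + (-44)**2 + (-29)**2)) = -13917 + (-950*(-1/4959) + 4227/(-44 + 1936 + 841)) = -13917 + (50/261 + 4227/2733) = -13917 + (50/261 + 4227*(1/2733)) = -13917 + (50/261 + 1409/911) = -13917 + 413299/237771 = -3308645708/237771 ≈ -13915.)
(15731 + 32340) + z = (15731 + 32340) - 3308645708/237771 = 48071 - 3308645708/237771 = 8121244033/237771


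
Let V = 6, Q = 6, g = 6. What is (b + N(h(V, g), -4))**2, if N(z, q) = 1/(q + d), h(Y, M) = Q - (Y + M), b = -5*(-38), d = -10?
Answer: 7070281/196 ≈ 36073.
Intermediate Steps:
b = 190
h(Y, M) = 6 - M - Y (h(Y, M) = 6 - (Y + M) = 6 - (M + Y) = 6 + (-M - Y) = 6 - M - Y)
N(z, q) = 1/(-10 + q) (N(z, q) = 1/(q - 10) = 1/(-10 + q))
(b + N(h(V, g), -4))**2 = (190 + 1/(-10 - 4))**2 = (190 + 1/(-14))**2 = (190 - 1/14)**2 = (2659/14)**2 = 7070281/196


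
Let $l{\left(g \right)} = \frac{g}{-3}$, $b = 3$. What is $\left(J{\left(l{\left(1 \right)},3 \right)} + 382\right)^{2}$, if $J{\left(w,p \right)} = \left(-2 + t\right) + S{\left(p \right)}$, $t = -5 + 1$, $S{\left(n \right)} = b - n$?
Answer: $141376$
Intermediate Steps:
$S{\left(n \right)} = 3 - n$
$t = -4$
$l{\left(g \right)} = - \frac{g}{3}$ ($l{\left(g \right)} = g \left(- \frac{1}{3}\right) = - \frac{g}{3}$)
$J{\left(w,p \right)} = -3 - p$ ($J{\left(w,p \right)} = \left(-2 - 4\right) - \left(-3 + p\right) = -6 - \left(-3 + p\right) = -3 - p$)
$\left(J{\left(l{\left(1 \right)},3 \right)} + 382\right)^{2} = \left(\left(-3 - 3\right) + 382\right)^{2} = \left(-6 + 382\right)^{2} = 376^{2} = 141376$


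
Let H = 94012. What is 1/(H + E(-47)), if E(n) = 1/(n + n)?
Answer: 94/8837127 ≈ 1.0637e-5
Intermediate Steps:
E(n) = 1/(2*n)
1/(H + E(-47)) = 1/(94012 + (½)/(-47)) = 1/(94012 + (½)*(-1/47)) = 1/(94012 - 1/94) = 1/(8837127/94) = 94/8837127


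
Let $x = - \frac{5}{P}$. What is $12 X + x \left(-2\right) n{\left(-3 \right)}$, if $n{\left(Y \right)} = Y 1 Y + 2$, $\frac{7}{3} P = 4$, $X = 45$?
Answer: $\frac{3625}{6} \approx 604.17$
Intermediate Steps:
$P = \frac{12}{7}$ ($P = \frac{3}{7} \cdot 4 = \frac{12}{7} \approx 1.7143$)
$n{\left(Y \right)} = 2 + Y^{2}$ ($n{\left(Y \right)} = Y Y + 2 = Y^{2} + 2 = 2 + Y^{2}$)
$x = - \frac{35}{12}$ ($x = - \frac{5}{\frac{12}{7}} = \left(-5\right) \frac{7}{12} = - \frac{35}{12} \approx -2.9167$)
$12 X + x \left(-2\right) n{\left(-3 \right)} = 12 \cdot 45 + \left(- \frac{35}{12}\right) \left(-2\right) \left(2 + \left(-3\right)^{2}\right) = 540 + \frac{35 \left(2 + 9\right)}{6} = 540 + \frac{35}{6} \cdot 11 = 540 + \frac{385}{6} = \frac{3625}{6}$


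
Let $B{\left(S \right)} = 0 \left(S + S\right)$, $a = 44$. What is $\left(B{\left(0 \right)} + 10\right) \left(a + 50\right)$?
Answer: $940$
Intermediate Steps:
$B{\left(S \right)} = 0$ ($B{\left(S \right)} = 0 \cdot 2 S = 0$)
$\left(B{\left(0 \right)} + 10\right) \left(a + 50\right) = \left(0 + 10\right) \left(44 + 50\right) = 10 \cdot 94 = 940$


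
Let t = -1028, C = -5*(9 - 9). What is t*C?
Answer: 0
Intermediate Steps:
C = 0 (C = -5*0 = 0)
t*C = -1028*0 = 0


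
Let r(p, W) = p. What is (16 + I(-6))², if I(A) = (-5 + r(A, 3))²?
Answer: 18769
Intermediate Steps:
I(A) = (-5 + A)²
(16 + I(-6))² = (16 + (-5 - 6)²)² = (16 + (-11)²)² = (16 + 121)² = 137² = 18769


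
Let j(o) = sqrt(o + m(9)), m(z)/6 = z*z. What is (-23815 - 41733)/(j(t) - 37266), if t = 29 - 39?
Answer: 305338971/173594285 + 16387*sqrt(119)/173594285 ≈ 1.7600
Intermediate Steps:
t = -10
m(z) = 6*z**2 (m(z) = 6*(z*z) = 6*z**2)
j(o) = sqrt(486 + o) (j(o) = sqrt(o + 6*9**2) = sqrt(o + 6*81) = sqrt(o + 486) = sqrt(486 + o))
(-23815 - 41733)/(j(t) - 37266) = (-23815 - 41733)/(sqrt(486 - 10) - 37266) = -65548/(sqrt(476) - 37266) = -65548/(2*sqrt(119) - 37266) = -65548/(-37266 + 2*sqrt(119))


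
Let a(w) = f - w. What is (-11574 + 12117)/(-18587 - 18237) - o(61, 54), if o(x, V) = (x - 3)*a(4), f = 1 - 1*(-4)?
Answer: -2136335/36824 ≈ -58.015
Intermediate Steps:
f = 5 (f = 1 + 4 = 5)
a(w) = 5 - w
o(x, V) = -3 + x (o(x, V) = (x - 3)*(5 - 1*4) = (-3 + x)*(5 - 4) = (-3 + x)*1 = -3 + x)
(-11574 + 12117)/(-18587 - 18237) - o(61, 54) = (-11574 + 12117)/(-18587 - 18237) - (-3 + 61) = 543/(-36824) - 1*58 = 543*(-1/36824) - 58 = -543/36824 - 58 = -2136335/36824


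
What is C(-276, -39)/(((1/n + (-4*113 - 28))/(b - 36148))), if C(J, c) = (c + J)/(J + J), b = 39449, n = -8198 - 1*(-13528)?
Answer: -923702325/235372708 ≈ -3.9244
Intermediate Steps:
n = 5330 (n = -8198 + 13528 = 5330)
C(J, c) = (J + c)/(2*J) (C(J, c) = (J + c)/((2*J)) = (J + c)*(1/(2*J)) = (J + c)/(2*J))
C(-276, -39)/(((1/n + (-4*113 - 28))/(b - 36148))) = ((1/2)*(-276 - 39)/(-276))/(((1/5330 + (-4*113 - 28))/(39449 - 36148))) = ((1/2)*(-1/276)*(-315))/(((1/5330 + (-452 - 28))/3301)) = 105/(184*(((1/5330 - 480)*(1/3301)))) = 105/(184*((-2558399/5330*1/3301))) = 105/(184*(-2558399/17594330)) = (105/184)*(-17594330/2558399) = -923702325/235372708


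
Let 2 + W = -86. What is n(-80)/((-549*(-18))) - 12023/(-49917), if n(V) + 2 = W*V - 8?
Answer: 78287966/82213299 ≈ 0.95225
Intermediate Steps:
W = -88 (W = -2 - 86 = -88)
n(V) = -10 - 88*V (n(V) = -2 + (-88*V - 8) = -2 + (-8 - 88*V) = -10 - 88*V)
n(-80)/((-549*(-18))) - 12023/(-49917) = (-10 - 88*(-80))/((-549*(-18))) - 12023/(-49917) = (-10 + 7040)/9882 - 12023*(-1/49917) = 7030*(1/9882) + 12023/49917 = 3515/4941 + 12023/49917 = 78287966/82213299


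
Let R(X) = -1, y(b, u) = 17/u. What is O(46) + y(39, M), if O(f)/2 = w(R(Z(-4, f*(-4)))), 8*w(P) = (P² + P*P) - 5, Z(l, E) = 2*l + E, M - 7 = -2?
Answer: 53/20 ≈ 2.6500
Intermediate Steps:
M = 5 (M = 7 - 2 = 5)
Z(l, E) = E + 2*l
w(P) = -5/8 + P²/4 (w(P) = ((P² + P*P) - 5)/8 = ((P² + P²) - 5)/8 = (2*P² - 5)/8 = (-5 + 2*P²)/8 = -5/8 + P²/4)
O(f) = -¾ (O(f) = 2*(-5/8 + (¼)*(-1)²) = 2*(-5/8 + (¼)*1) = 2*(-5/8 + ¼) = 2*(-3/8) = -¾)
O(46) + y(39, M) = -¾ + 17/5 = 53/20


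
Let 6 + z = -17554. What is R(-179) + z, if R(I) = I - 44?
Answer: -17783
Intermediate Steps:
z = -17560 (z = -6 - 17554 = -17560)
R(I) = -44 + I
R(-179) + z = (-44 - 179) - 17560 = -223 - 17560 = -17783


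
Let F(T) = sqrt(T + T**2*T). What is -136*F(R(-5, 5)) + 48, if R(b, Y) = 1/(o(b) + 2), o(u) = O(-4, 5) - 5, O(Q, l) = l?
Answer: 48 - 34*sqrt(10) ≈ -59.517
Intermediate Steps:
o(u) = 0 (o(u) = 5 - 5 = 0)
R(b, Y) = 1/2 (R(b, Y) = 1/(0 + 2) = 1/2)
F(T) = sqrt(T + T**3)
-136*F(R(-5, 5)) + 48 = -136*sqrt(1/2 + (1/2)**3) + 48 = -136*sqrt(1/2 + 1/8) + 48 = -34*sqrt(10) + 48 = 48 - 34*sqrt(10)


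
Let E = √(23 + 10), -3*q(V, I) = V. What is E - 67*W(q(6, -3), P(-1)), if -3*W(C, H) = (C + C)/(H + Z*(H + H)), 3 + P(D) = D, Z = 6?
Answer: 67/39 + √33 ≈ 7.4625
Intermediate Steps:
q(V, I) = -V/3
P(D) = -3 + D
E = √33 ≈ 5.7446
W(C, H) = -2*C/(39*H) (W(C, H) = -(C + C)/(3*(H + 6*(H + H))) = -2*C/(3*(H + 6*(2*H))) = -2*C/(3*(H + 12*H)) = -2*C/(3*(13*H)) = -2*C*1/(13*H)/3 = -2*C/(39*H))
E - 67*W(q(6, -3), P(-1)) = √33 - (-134)*(-⅓*6)/(39*(-3 - 1)) = √33 - (-134)*(-2)/(39*(-4)) = √33 - (-134)*(-2)*(-1)/(39*4) = √33 - 67*(-1/39) = √33 + 67/39 = 67/39 + √33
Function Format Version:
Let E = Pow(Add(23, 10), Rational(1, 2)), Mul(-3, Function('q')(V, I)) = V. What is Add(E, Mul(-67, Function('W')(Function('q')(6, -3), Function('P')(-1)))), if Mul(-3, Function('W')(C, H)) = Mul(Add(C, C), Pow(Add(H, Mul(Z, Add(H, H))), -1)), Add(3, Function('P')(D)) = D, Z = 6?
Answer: Add(Rational(67, 39), Pow(33, Rational(1, 2))) ≈ 7.4625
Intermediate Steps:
Function('q')(V, I) = Mul(Rational(-1, 3), V)
Function('P')(D) = Add(-3, D)
E = Pow(33, Rational(1, 2)) ≈ 5.7446
Function('W')(C, H) = Mul(Rational(-2, 39), C, Pow(H, -1)) (Function('W')(C, H) = Mul(Rational(-1, 3), Mul(Add(C, C), Pow(Add(H, Mul(6, Add(H, H))), -1))) = Mul(Rational(-1, 3), Mul(Mul(2, C), Pow(Add(H, Mul(6, Mul(2, H))), -1))) = Mul(Rational(-1, 3), Mul(Mul(2, C), Pow(Add(H, Mul(12, H)), -1))) = Mul(Rational(-1, 3), Mul(Mul(2, C), Pow(Mul(13, H), -1))) = Mul(Rational(-1, 3), Mul(Mul(2, C), Mul(Rational(1, 13), Pow(H, -1)))) = Mul(Rational(-1, 3), Mul(Rational(2, 13), C, Pow(H, -1))) = Mul(Rational(-2, 39), C, Pow(H, -1)))
Add(E, Mul(-67, Function('W')(Function('q')(6, -3), Function('P')(-1)))) = Add(Pow(33, Rational(1, 2)), Mul(-67, Mul(Rational(-2, 39), Mul(Rational(-1, 3), 6), Pow(Add(-3, -1), -1)))) = Add(Pow(33, Rational(1, 2)), Mul(-67, Mul(Rational(-2, 39), -2, Pow(-4, -1)))) = Add(Pow(33, Rational(1, 2)), Mul(-67, Mul(Rational(-2, 39), -2, Rational(-1, 4)))) = Add(Pow(33, Rational(1, 2)), Mul(-67, Rational(-1, 39))) = Add(Pow(33, Rational(1, 2)), Rational(67, 39)) = Add(Rational(67, 39), Pow(33, Rational(1, 2)))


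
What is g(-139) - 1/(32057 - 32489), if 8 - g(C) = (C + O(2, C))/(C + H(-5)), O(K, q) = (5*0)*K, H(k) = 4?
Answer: 15061/2160 ≈ 6.9727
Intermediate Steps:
O(K, q) = 0 (O(K, q) = 0*K = 0)
g(C) = 8 - C/(4 + C) (g(C) = 8 - (C + 0)/(C + 4) = 8 - C/(4 + C))
g(-139) - 1/(32057 - 32489) = (32 + 7*(-139))/(4 - 139) - 1/(32057 - 32489) = (32 - 973)/(-135) - 1/(-432) = -1/135*(-941) - 1*(-1/432) = 941/135 + 1/432 = 15061/2160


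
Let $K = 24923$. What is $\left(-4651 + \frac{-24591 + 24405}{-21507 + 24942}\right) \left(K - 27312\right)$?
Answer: $\frac{12722516773}{1145} \approx 1.1111 \cdot 10^{7}$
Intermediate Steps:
$\left(-4651 + \frac{-24591 + 24405}{-21507 + 24942}\right) \left(K - 27312\right) = \left(-4651 + \frac{-24591 + 24405}{-21507 + 24942}\right) \left(24923 - 27312\right) = \left(-4651 - \frac{186}{3435}\right) \left(-2389\right) = \left(-4651 - \frac{62}{1145}\right) \left(-2389\right) = \left(- \frac{5325457}{1145}\right) \left(-2389\right) = \frac{12722516773}{1145}$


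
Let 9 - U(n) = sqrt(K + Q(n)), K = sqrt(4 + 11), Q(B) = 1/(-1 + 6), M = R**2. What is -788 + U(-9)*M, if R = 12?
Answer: 508 - 144*sqrt(5 + 25*sqrt(15))/5 ≈ 217.38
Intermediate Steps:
M = 144 (M = 12**2 = 144)
Q(B) = 1/5
K = sqrt(15) ≈ 3.8730
U(n) = 9 - sqrt(1/5 + sqrt(15)) (U(n) = 9 - sqrt(sqrt(15) + 1/5) = 9 - sqrt(1/5 + sqrt(15)))
-788 + U(-9)*M = -788 + (9 - sqrt(5 + 25*sqrt(15))/5)*144 = -788 + (1296 - 144*sqrt(5 + 25*sqrt(15))/5) = 508 - 144*sqrt(5 + 25*sqrt(15))/5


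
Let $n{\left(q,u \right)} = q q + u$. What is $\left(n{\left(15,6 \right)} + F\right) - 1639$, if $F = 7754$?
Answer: $6346$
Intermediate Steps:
$n{\left(q,u \right)} = u + q^{2}$ ($n{\left(q,u \right)} = q^{2} + u = u + q^{2}$)
$\left(n{\left(15,6 \right)} + F\right) - 1639 = \left(\left(6 + 15^{2}\right) + 7754\right) - 1639 = \left(\left(6 + 225\right) + 7754\right) - 1639 = \left(231 + 7754\right) - 1639 = 7985 - 1639 = 6346$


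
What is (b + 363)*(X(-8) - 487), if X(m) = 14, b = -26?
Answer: -159401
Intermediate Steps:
(b + 363)*(X(-8) - 487) = (-26 + 363)*(14 - 487) = 337*(-473) = -159401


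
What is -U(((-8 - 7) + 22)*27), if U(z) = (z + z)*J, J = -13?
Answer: 4914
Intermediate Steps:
U(z) = -26*z (U(z) = (z + z)*(-13) = (2*z)*(-13) = -26*z)
-U(((-8 - 7) + 22)*27) = -(-26)*((-8 - 7) + 22)*27 = -(-26)*(-15 + 22)*27 = -(-26)*7*27 = -(-26)*189 = -1*(-4914) = 4914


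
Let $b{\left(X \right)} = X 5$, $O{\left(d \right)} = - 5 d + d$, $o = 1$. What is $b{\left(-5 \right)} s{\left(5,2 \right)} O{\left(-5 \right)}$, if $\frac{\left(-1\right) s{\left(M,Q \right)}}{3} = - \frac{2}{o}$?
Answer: $-3000$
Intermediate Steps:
$s{\left(M,Q \right)} = 6$ ($s{\left(M,Q \right)} = - 3 \left(- \frac{2}{1}\right) = - 3 \left(\left(-2\right) 1\right) = \left(-3\right) \left(-2\right) = 6$)
$O{\left(d \right)} = - 4 d$
$b{\left(X \right)} = 5 X$
$b{\left(-5 \right)} s{\left(5,2 \right)} O{\left(-5 \right)} = 5 \left(-5\right) 6 \left(\left(-4\right) \left(-5\right)\right) = \left(-25\right) 6 \cdot 20 = \left(-150\right) 20 = -3000$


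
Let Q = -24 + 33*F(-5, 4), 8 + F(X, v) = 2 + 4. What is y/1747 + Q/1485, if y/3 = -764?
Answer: -79130/57651 ≈ -1.3726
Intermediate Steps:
F(X, v) = -2 (F(X, v) = -8 + (2 + 4) = -8 + 6 = -2)
y = -2292 (y = 3*(-764) = -2292)
Q = -90 (Q = -24 + 33*(-2) = -24 - 66 = -90)
y/1747 + Q/1485 = -2292/1747 - 90/1485 = -2292*1/1747 - 90*1/1485 = -2292/1747 - 2/33 = -79130/57651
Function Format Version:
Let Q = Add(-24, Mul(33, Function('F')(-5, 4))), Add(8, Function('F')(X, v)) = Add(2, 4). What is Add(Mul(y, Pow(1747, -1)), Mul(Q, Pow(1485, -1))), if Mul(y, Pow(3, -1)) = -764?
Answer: Rational(-79130, 57651) ≈ -1.3726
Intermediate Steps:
Function('F')(X, v) = -2 (Function('F')(X, v) = Add(-8, Add(2, 4)) = Add(-8, 6) = -2)
y = -2292 (y = Mul(3, -764) = -2292)
Q = -90 (Q = Add(-24, Mul(33, -2)) = Add(-24, -66) = -90)
Add(Mul(y, Pow(1747, -1)), Mul(Q, Pow(1485, -1))) = Add(Mul(-2292, Pow(1747, -1)), Mul(-90, Pow(1485, -1))) = Add(Mul(-2292, Rational(1, 1747)), Mul(-90, Rational(1, 1485))) = Add(Rational(-2292, 1747), Rational(-2, 33)) = Rational(-79130, 57651)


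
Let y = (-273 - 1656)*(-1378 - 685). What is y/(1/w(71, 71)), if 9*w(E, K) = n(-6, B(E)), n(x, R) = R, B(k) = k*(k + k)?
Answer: 13373863738/3 ≈ 4.4580e+9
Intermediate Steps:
B(k) = 2*k² (B(k) = k*(2*k) = 2*k²)
w(E, K) = 2*E²/9 (w(E, K) = (2*E²)/9 = 2*E²/9)
y = 3979527 (y = -1929*(-2063) = 3979527)
y/(1/w(71, 71)) = 3979527/(1/((2/9)*71²)) = 3979527/(1/((2/9)*5041)) = 3979527/(1/(10082/9)) = 3979527/(9/10082) = 3979527*(10082/9) = 13373863738/3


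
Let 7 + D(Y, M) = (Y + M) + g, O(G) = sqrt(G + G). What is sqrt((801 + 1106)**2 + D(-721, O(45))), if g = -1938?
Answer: sqrt(3633983 + 3*sqrt(10)) ≈ 1906.3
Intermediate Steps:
O(G) = sqrt(2)*sqrt(G) (O(G) = sqrt(2*G) = sqrt(2)*sqrt(G))
D(Y, M) = -1945 + M + Y (D(Y, M) = -7 + ((Y + M) - 1938) = -7 + ((M + Y) - 1938) = -7 + (-1938 + M + Y) = -1945 + M + Y)
sqrt((801 + 1106)**2 + D(-721, O(45))) = sqrt((801 + 1106)**2 + (-1945 + sqrt(2)*sqrt(45) - 721)) = sqrt(1907**2 + (-1945 + sqrt(2)*(3*sqrt(5)) - 721)) = sqrt(3636649 + (-1945 + 3*sqrt(10) - 721)) = sqrt(3636649 + (-2666 + 3*sqrt(10))) = sqrt(3633983 + 3*sqrt(10))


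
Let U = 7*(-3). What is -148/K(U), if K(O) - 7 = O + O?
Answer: 148/35 ≈ 4.2286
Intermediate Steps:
U = -21
K(O) = 7 + 2*O (K(O) = 7 + (O + O) = 7 + 2*O)
-148/K(U) = -148/(7 + 2*(-21)) = -148/(7 - 42) = -148/(-35) = -148*(-1/35) = 148/35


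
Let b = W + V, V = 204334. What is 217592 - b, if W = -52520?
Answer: 65778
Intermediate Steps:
b = 151814 (b = -52520 + 204334 = 151814)
217592 - b = 217592 - 1*151814 = 217592 - 151814 = 65778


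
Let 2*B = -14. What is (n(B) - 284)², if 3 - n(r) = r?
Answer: 75076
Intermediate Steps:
B = -7 (B = (½)*(-14) = -7)
n(r) = 3 - r
(n(B) - 284)² = ((3 - 1*(-7)) - 284)² = ((3 + 7) - 284)² = (10 - 284)² = (-274)² = 75076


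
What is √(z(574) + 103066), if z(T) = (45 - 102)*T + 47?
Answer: 19*√195 ≈ 265.32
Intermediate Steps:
z(T) = 47 - 57*T (z(T) = -57*T + 47 = 47 - 57*T)
√(z(574) + 103066) = √((47 - 57*574) + 103066) = √((47 - 32718) + 103066) = √(-32671 + 103066) = √70395 = 19*√195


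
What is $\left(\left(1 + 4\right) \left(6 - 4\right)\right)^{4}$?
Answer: $10000$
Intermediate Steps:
$\left(\left(1 + 4\right) \left(6 - 4\right)\right)^{4} = \left(5 \cdot 2\right)^{4} = 10^{4} = 10000$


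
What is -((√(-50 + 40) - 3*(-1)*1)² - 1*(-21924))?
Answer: -21923 - 6*I*√10 ≈ -21923.0 - 18.974*I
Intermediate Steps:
-((√(-50 + 40) - 3*(-1)*1)² - 1*(-21924)) = -((√(-10) + 3*1)² + 21924) = -((I*√10 + 3)² + 21924) = -((3 + I*√10)² + 21924) = -(21924 + (3 + I*√10)²) = -21924 - (3 + I*√10)²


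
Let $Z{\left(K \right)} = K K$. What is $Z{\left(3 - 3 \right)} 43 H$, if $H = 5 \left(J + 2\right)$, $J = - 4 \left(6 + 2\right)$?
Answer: $0$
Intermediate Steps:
$J = -32$ ($J = \left(-4\right) 8 = -32$)
$Z{\left(K \right)} = K^{2}$
$H = -150$ ($H = 5 \left(-32 + 2\right) = 5 \left(-30\right) = -150$)
$Z{\left(3 - 3 \right)} 43 H = \left(3 - 3\right)^{2} \cdot 43 \left(-150\right) = 0^{2} \cdot 43 \left(-150\right) = 0 \cdot 43 \left(-150\right) = 0 \left(-150\right) = 0$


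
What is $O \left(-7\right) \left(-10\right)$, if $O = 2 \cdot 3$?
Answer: $420$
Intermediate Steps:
$O = 6$
$O \left(-7\right) \left(-10\right) = 6 \left(-7\right) \left(-10\right) = \left(-42\right) \left(-10\right) = 420$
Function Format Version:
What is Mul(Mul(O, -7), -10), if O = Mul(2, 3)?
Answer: 420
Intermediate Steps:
O = 6
Mul(Mul(O, -7), -10) = Mul(Mul(6, -7), -10) = Mul(-42, -10) = 420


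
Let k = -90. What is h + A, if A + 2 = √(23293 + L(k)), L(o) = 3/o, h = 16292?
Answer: 16290 + 7*√427830/30 ≈ 16443.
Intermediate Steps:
A = -2 + 7*√427830/30 (A = -2 + √(23293 + 3/(-90)) = -2 + √(23293 + 3*(-1/90)) = -2 + √(23293 - 1/30) = -2 + √(698789/30) = -2 + 7*√427830/30 ≈ 150.62)
h + A = 16292 + (-2 + 7*√427830/30) = 16290 + 7*√427830/30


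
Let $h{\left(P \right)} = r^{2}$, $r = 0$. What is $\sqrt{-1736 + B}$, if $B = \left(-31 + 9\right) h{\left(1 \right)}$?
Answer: $2 i \sqrt{434} \approx 41.665 i$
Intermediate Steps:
$h{\left(P \right)} = 0$ ($h{\left(P \right)} = 0^{2} = 0$)
$B = 0$ ($B = \left(-31 + 9\right) 0 = \left(-22\right) 0 = 0$)
$\sqrt{-1736 + B} = \sqrt{-1736 + 0} = \sqrt{-1736} = 2 i \sqrt{434}$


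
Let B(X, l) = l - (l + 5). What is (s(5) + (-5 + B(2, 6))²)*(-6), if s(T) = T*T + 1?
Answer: -756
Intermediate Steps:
s(T) = 1 + T² (s(T) = T² + 1 = 1 + T²)
B(X, l) = -5 (B(X, l) = l - (5 + l) = l + (-5 - l) = -5)
(s(5) + (-5 + B(2, 6))²)*(-6) = ((1 + 5²) + (-5 - 5)²)*(-6) = ((1 + 25) + (-10)²)*(-6) = (26 + 100)*(-6) = 126*(-6) = -756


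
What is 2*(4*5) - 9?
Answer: 31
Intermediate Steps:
2*(4*5) - 9 = 2*20 - 9 = 40 - 9 = 31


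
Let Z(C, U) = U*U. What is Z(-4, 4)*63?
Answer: 1008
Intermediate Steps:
Z(C, U) = U²
Z(-4, 4)*63 = 4²*63 = 16*63 = 1008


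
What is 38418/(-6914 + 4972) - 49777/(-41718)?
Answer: -753027595/40508178 ≈ -18.590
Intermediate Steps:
38418/(-6914 + 4972) - 49777/(-41718) = 38418/(-1942) - 49777*(-1/41718) = 38418*(-1/1942) + 49777/41718 = -19209/971 + 49777/41718 = -753027595/40508178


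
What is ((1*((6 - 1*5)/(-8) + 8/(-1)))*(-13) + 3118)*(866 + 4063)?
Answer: 127113981/8 ≈ 1.5889e+7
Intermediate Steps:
((1*((6 - 1*5)/(-8) + 8/(-1)))*(-13) + 3118)*(866 + 4063) = ((1*((6 - 5)*(-⅛) + 8*(-1)))*(-13) + 3118)*4929 = ((1*(1*(-⅛) - 8))*(-13) + 3118)*4929 = ((1*(-⅛ - 8))*(-13) + 3118)*4929 = ((1*(-65/8))*(-13) + 3118)*4929 = (-65/8*(-13) + 3118)*4929 = (845/8 + 3118)*4929 = (25789/8)*4929 = 127113981/8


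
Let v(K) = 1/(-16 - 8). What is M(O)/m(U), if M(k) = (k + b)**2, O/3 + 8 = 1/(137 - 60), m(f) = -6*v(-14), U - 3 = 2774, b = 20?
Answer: 372100/5929 ≈ 62.759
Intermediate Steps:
v(K) = -1/24 (v(K) = 1/(-24) = -1/24)
U = 2777 (U = 3 + 2774 = 2777)
m(f) = 1/4 (m(f) = -6*(-1/24) = 1/4)
O = -1845/77 (O = -24 + 3/(137 - 60) = -24 + 3/77 = -1845/77 ≈ -23.961)
M(k) = (20 + k)**2 (M(k) = (k + 20)**2 = (20 + k)**2)
M(O)/m(U) = (20 - 1845/77)**2/(1/4) = (-305/77)**2*4 = (93025/5929)*4 = 372100/5929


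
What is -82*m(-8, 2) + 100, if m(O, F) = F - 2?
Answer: 100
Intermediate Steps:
m(O, F) = -2 + F
-82*m(-8, 2) + 100 = -82*(-2 + 2) + 100 = -82*0 + 100 = 0 + 100 = 100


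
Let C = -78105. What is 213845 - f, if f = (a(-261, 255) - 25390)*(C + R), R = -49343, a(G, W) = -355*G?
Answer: 8573003565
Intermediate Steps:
f = -8572789720 (f = (-355*(-261) - 25390)*(-78105 - 49343) = (92655 - 25390)*(-127448) = 67265*(-127448) = -8572789720)
213845 - f = 213845 - 1*(-8572789720) = 213845 + 8572789720 = 8573003565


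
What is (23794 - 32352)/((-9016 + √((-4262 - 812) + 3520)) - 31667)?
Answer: 116055038/551702681 + 8558*I*√1554/1655108043 ≈ 0.21036 + 0.00020383*I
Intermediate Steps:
(23794 - 32352)/((-9016 + √((-4262 - 812) + 3520)) - 31667) = -8558/((-9016 + √(-5074 + 3520)) - 31667) = -8558/((-9016 + √(-1554)) - 31667) = -8558/((-9016 + I*√1554) - 31667) = -8558/(-40683 + I*√1554)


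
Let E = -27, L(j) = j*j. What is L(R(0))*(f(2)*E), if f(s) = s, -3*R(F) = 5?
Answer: -150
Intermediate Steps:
R(F) = -5/3 (R(F) = -1/3*5 = -5/3)
L(j) = j**2
L(R(0))*(f(2)*E) = (-5/3)**2*(2*(-27)) = (25/9)*(-54) = -150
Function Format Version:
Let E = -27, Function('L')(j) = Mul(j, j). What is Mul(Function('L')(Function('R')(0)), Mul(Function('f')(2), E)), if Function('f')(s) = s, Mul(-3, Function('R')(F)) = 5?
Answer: -150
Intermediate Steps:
Function('R')(F) = Rational(-5, 3) (Function('R')(F) = Mul(Rational(-1, 3), 5) = Rational(-5, 3))
Function('L')(j) = Pow(j, 2)
Mul(Function('L')(Function('R')(0)), Mul(Function('f')(2), E)) = Mul(Pow(Rational(-5, 3), 2), Mul(2, -27)) = Mul(Rational(25, 9), -54) = -150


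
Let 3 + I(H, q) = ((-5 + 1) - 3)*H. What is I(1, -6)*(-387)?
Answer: 3870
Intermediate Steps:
I(H, q) = -3 - 7*H (I(H, q) = -3 + ((-5 + 1) - 3)*H = -3 + (-4 - 3)*H = -3 - 7*H)
I(1, -6)*(-387) = (-3 - 7*1)*(-387) = (-3 - 7)*(-387) = -10*(-387) = 3870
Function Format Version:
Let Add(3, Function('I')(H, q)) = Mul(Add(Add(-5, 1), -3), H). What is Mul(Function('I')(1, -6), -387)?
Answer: 3870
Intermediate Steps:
Function('I')(H, q) = Add(-3, Mul(-7, H)) (Function('I')(H, q) = Add(-3, Mul(Add(Add(-5, 1), -3), H)) = Add(-3, Mul(Add(-4, -3), H)) = Add(-3, Mul(-7, H)))
Mul(Function('I')(1, -6), -387) = Mul(Add(-3, Mul(-7, 1)), -387) = Mul(Add(-3, -7), -387) = Mul(-10, -387) = 3870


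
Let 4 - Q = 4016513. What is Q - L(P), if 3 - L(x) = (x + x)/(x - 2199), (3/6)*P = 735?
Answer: -976013396/243 ≈ -4.0165e+6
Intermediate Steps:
Q = -4016509 (Q = 4 - 1*4016513 = 4 - 4016513 = -4016509)
P = 1470 (P = 2*735 = 1470)
L(x) = 3 - 2*x/(-2199 + x) (L(x) = 3 - (x + x)/(x - 2199) = 3 - 2*x/(-2199 + x))
Q - L(P) = -4016509 - (-6597 + 1470)/(-2199 + 1470) = -4016509 - (-5127)/(-729) = -4016509 - (-1)*(-5127)/729 = -4016509 - 1*1709/243 = -4016509 - 1709/243 = -976013396/243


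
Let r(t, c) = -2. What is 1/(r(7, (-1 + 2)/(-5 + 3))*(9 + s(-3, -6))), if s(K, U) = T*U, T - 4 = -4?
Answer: -1/18 ≈ -0.055556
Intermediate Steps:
T = 0 (T = 4 - 4 = 0)
s(K, U) = 0 (s(K, U) = 0*U = 0)
1/(r(7, (-1 + 2)/(-5 + 3))*(9 + s(-3, -6))) = 1/(-2*(9 + 0)) = 1/(-2*9) = 1/(-18) = -1/18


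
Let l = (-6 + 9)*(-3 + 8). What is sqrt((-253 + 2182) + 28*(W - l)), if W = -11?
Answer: sqrt(1201) ≈ 34.655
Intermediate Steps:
l = 15 (l = 3*5 = 15)
sqrt((-253 + 2182) + 28*(W - l)) = sqrt((-253 + 2182) + 28*(-11 - 1*15)) = sqrt(1929 + 28*(-11 - 15)) = sqrt(1929 + 28*(-26)) = sqrt(1929 - 728) = sqrt(1201)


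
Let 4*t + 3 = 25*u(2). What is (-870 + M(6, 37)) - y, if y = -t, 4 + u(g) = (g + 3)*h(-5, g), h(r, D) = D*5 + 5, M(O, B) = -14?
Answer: -441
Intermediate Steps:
h(r, D) = 5 + 5*D (h(r, D) = 5*D + 5 = 5 + 5*D)
u(g) = -4 + (3 + g)*(5 + 5*g) (u(g) = -4 + (g + 3)*(5 + 5*g) = -4 + (3 + g)*(5 + 5*g))
t = 443 (t = -¾ + (25*(11 + 5*2² + 20*2))/4 = -¾ + (25*(11 + 5*4 + 40))/4 = -¾ + (25*(11 + 20 + 40))/4 = -¾ + (25*71)/4 = -¾ + (¼)*1775 = -¾ + 1775/4 = 443)
y = -443 (y = -1*443 = -443)
(-870 + M(6, 37)) - y = (-870 - 14) - 1*(-443) = -884 + 443 = -441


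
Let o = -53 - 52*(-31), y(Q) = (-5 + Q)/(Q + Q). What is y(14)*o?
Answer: 14031/28 ≈ 501.11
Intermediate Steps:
y(Q) = (-5 + Q)/(2*Q) (y(Q) = (-5 + Q)/((2*Q)) = (-5 + Q)*(1/(2*Q)) = (-5 + Q)/(2*Q))
o = 1559 (o = -53 + 1612 = 1559)
y(14)*o = ((1/2)*(-5 + 14)/14)*1559 = ((1/2)*(1/14)*9)*1559 = (9/28)*1559 = 14031/28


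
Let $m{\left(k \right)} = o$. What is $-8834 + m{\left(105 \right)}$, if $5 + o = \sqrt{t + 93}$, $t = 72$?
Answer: $-8839 + \sqrt{165} \approx -8826.2$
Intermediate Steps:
$o = -5 + \sqrt{165}$ ($o = -5 + \sqrt{72 + 93} = -5 + \sqrt{165} \approx 7.8452$)
$m{\left(k \right)} = -5 + \sqrt{165}$
$-8834 + m{\left(105 \right)} = -8834 - \left(5 - \sqrt{165}\right) = -8839 + \sqrt{165}$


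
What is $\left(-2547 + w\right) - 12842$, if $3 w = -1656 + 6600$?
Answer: $-13741$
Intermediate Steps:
$w = 1648$ ($w = \frac{-1656 + 6600}{3} = \frac{1}{3} \cdot 4944 = 1648$)
$\left(-2547 + w\right) - 12842 = \left(-2547 + 1648\right) - 12842 = -899 - 12842 = -13741$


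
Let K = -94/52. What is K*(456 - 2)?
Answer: -10669/13 ≈ -820.69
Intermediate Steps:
K = -47/26 (K = -94*1/52 = -47/26 ≈ -1.8077)
K*(456 - 2) = -47*(456 - 2)/26 = -47/26*454 = -10669/13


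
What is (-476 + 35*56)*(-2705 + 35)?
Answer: -3962280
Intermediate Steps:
(-476 + 35*56)*(-2705 + 35) = (-476 + 1960)*(-2670) = 1484*(-2670) = -3962280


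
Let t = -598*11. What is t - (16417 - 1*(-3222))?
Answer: -26217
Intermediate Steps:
t = -6578
t - (16417 - 1*(-3222)) = -6578 - (16417 - 1*(-3222)) = -6578 - (16417 + 3222) = -6578 - 1*19639 = -6578 - 19639 = -26217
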